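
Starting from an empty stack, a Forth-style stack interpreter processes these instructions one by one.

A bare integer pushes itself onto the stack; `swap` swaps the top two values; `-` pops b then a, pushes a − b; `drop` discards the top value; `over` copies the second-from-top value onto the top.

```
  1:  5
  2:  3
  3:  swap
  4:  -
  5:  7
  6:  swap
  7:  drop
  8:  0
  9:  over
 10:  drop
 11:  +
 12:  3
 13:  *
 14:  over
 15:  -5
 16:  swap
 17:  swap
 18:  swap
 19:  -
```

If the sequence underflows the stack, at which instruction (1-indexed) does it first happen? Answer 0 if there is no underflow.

14

5    -> [5]
3    -> [5, 3]
swap -> [3, 5]
-    -> [-2]
7    -> [-2, 7]
swap -> [7, -2]
drop -> [7]
0    -> [7, 0]
over -> [7, 0, 7]
drop -> [7, 0]
+    -> [7]
3    -> [7, 3]
*    -> [21]
over  — needs 2 operands, stack has 1 → underflow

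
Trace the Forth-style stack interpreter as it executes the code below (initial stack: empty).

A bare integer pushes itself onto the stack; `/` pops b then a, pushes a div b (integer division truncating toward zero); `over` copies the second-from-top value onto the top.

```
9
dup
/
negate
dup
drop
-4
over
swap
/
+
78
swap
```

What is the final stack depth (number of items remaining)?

9      -> [9]
dup    -> [9, 9]
/      -> [1]
negate -> [-1]
dup    -> [-1, -1]
drop   -> [-1]
-4     -> [-1, -4]
over   -> [-1, -4, -1]
swap   -> [-1, -1, -4]
/      -> [-1, 0]
+      -> [-1]
78     -> [-1, 78]
swap   -> [78, -1]

2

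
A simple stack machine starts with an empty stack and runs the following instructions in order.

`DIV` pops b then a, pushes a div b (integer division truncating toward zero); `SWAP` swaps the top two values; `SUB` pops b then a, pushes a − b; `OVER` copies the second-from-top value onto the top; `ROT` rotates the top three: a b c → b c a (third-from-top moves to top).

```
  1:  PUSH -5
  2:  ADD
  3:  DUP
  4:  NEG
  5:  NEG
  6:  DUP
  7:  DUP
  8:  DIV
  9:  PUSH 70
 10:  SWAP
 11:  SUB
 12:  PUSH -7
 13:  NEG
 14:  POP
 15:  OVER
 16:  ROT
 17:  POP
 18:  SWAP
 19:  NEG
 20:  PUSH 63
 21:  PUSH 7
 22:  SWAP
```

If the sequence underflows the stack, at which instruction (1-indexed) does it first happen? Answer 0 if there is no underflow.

PUSH -5 → [-5]
ADD  — needs 2 operands, stack has 1 → underflow

2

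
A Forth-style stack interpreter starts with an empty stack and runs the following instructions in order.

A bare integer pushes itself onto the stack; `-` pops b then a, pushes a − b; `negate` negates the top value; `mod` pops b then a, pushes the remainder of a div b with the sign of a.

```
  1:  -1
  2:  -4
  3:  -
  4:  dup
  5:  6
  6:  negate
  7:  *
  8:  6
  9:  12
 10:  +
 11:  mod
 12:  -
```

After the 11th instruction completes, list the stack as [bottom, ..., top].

[3, 0]

-1     : -1
-4     : -1 -4
-      : 3
dup    : 3 3
6      : 3 3 6
negate : 3 3 -6
*      : 3 -18
6      : 3 -18 6
12     : 3 -18 6 12
+      : 3 -18 18
mod    : 3 0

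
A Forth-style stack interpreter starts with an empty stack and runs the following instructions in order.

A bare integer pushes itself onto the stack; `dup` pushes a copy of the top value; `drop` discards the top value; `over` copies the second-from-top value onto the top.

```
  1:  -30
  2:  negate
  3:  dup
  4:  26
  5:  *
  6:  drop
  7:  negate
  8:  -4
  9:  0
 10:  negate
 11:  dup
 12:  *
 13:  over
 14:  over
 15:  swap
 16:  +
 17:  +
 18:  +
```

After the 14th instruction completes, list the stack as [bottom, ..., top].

-30    → [-30]
negate → [30]
dup    → [30, 30]
26     → [30, 30, 26]
*      → [30, 780]
drop   → [30]
negate → [-30]
-4     → [-30, -4]
0      → [-30, -4, 0]
negate → [-30, -4, 0]
dup    → [-30, -4, 0, 0]
*      → [-30, -4, 0]
over   → [-30, -4, 0, -4]
over   → [-30, -4, 0, -4, 0]

[-30, -4, 0, -4, 0]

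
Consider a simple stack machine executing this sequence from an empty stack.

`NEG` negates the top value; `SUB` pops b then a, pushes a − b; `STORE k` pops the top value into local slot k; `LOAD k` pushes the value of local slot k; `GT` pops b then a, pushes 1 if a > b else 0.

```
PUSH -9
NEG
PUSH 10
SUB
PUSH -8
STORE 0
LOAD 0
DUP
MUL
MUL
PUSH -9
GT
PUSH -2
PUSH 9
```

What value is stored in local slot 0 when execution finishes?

PUSH -9 : -9
NEG     : 9
PUSH 10 : 9 10
SUB     : -1
PUSH -8 : -1 -8
STORE 0 : -1
LOAD 0  : -1 -8
DUP     : -1 -8 -8
MUL     : -1 64
MUL     : -64
PUSH -9 : -64 -9
GT      : 0
PUSH -2 : 0 -2
PUSH 9  : 0 -2 9

-8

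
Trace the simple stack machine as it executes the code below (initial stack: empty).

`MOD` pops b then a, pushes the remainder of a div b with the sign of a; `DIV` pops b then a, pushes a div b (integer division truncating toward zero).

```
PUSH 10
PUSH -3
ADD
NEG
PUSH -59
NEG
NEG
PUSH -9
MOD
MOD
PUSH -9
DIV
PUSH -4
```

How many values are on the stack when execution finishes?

2

PUSH 10  → [10]
PUSH -3  → [10, -3]
ADD      → [7]
NEG      → [-7]
PUSH -59 → [-7, -59]
NEG      → [-7, 59]
NEG      → [-7, -59]
PUSH -9  → [-7, -59, -9]
MOD      → [-7, -5]
MOD      → [-2]
PUSH -9  → [-2, -9]
DIV      → [0]
PUSH -4  → [0, -4]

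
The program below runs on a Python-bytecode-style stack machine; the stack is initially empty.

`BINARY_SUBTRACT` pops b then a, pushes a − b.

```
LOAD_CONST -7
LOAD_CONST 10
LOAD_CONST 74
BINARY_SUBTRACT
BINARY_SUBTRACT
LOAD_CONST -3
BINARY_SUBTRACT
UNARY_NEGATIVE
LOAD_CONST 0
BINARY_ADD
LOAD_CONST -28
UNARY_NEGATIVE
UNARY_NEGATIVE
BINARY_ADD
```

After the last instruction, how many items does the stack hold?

LOAD_CONST -7   → -7
LOAD_CONST 10   → -7 10
LOAD_CONST 74   → -7 10 74
BINARY_SUBTRACT → -7 -64
BINARY_SUBTRACT → 57
LOAD_CONST -3   → 57 -3
BINARY_SUBTRACT → 60
UNARY_NEGATIVE  → -60
LOAD_CONST 0    → -60 0
BINARY_ADD      → -60
LOAD_CONST -28  → -60 -28
UNARY_NEGATIVE  → -60 28
UNARY_NEGATIVE  → -60 -28
BINARY_ADD      → -88

1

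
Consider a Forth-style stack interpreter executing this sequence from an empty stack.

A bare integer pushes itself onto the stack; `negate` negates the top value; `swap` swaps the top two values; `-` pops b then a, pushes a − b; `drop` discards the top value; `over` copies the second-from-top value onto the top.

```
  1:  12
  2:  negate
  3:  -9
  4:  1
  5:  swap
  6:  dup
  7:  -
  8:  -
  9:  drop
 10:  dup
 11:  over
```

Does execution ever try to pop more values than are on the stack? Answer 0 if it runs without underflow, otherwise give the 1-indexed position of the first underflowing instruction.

0

12     → 12
negate → -12
-9     → -12 -9
1      → -12 -9 1
swap   → -12 1 -9
dup    → -12 1 -9 -9
-      → -12 1 0
-      → -12 1
drop   → -12
dup    → -12 -12
over   → -12 -12 -12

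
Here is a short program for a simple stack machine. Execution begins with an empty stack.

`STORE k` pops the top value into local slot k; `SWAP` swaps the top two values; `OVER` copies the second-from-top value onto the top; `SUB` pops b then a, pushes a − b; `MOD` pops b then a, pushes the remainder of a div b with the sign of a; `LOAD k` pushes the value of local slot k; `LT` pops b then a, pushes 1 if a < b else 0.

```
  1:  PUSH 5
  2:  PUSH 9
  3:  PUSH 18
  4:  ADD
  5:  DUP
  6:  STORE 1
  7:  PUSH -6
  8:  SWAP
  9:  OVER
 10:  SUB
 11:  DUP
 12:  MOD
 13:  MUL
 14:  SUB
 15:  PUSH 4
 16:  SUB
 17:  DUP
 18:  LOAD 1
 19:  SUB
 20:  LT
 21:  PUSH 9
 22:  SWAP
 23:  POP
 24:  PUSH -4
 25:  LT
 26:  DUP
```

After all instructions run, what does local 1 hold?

PUSH 5  : 5
PUSH 9  : 5 9
PUSH 18 : 5 9 18
ADD     : 5 27
DUP     : 5 27 27
STORE 1 : 5 27
PUSH -6 : 5 27 -6
SWAP    : 5 -6 27
OVER    : 5 -6 27 -6
SUB     : 5 -6 33
DUP     : 5 -6 33 33
MOD     : 5 -6 0
MUL     : 5 0
SUB     : 5
PUSH 4  : 5 4
SUB     : 1
DUP     : 1 1
LOAD 1  : 1 1 27
SUB     : 1 -26
LT      : 0
PUSH 9  : 0 9
SWAP    : 9 0
POP     : 9
PUSH -4 : 9 -4
LT      : 0
DUP     : 0 0

27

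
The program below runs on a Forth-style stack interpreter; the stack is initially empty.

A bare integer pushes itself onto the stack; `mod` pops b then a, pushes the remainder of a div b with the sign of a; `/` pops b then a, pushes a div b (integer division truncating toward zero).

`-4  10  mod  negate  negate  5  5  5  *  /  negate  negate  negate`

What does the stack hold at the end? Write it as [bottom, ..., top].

-4     → [-4]
10     → [-4, 10]
mod    → [-4]
negate → [4]
negate → [-4]
5      → [-4, 5]
5      → [-4, 5, 5]
5      → [-4, 5, 5, 5]
*      → [-4, 5, 25]
/      → [-4, 0]
negate → [-4, 0]
negate → [-4, 0]
negate → [-4, 0]

[-4, 0]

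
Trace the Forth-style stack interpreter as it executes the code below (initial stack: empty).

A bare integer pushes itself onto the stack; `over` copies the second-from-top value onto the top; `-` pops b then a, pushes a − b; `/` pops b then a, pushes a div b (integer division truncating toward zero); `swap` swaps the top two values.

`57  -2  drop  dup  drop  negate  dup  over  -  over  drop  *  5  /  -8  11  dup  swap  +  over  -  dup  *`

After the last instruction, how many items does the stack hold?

3

57     : [57]
-2     : [57, -2]
drop   : [57]
dup    : [57, 57]
drop   : [57]
negate : [-57]
dup    : [-57, -57]
over   : [-57, -57, -57]
-      : [-57, 0]
over   : [-57, 0, -57]
drop   : [-57, 0]
*      : [0]
5      : [0, 5]
/      : [0]
-8     : [0, -8]
11     : [0, -8, 11]
dup    : [0, -8, 11, 11]
swap   : [0, -8, 11, 11]
+      : [0, -8, 22]
over   : [0, -8, 22, -8]
-      : [0, -8, 30]
dup    : [0, -8, 30, 30]
*      : [0, -8, 900]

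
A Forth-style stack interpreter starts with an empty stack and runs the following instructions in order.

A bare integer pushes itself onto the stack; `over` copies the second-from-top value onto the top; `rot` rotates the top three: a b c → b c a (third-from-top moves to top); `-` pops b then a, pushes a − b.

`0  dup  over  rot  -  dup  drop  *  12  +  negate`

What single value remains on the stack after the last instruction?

0      : [0]
dup    : [0, 0]
over   : [0, 0, 0]
rot    : [0, 0, 0]
-      : [0, 0]
dup    : [0, 0, 0]
drop   : [0, 0]
*      : [0]
12     : [0, 12]
+      : [12]
negate : [-12]

-12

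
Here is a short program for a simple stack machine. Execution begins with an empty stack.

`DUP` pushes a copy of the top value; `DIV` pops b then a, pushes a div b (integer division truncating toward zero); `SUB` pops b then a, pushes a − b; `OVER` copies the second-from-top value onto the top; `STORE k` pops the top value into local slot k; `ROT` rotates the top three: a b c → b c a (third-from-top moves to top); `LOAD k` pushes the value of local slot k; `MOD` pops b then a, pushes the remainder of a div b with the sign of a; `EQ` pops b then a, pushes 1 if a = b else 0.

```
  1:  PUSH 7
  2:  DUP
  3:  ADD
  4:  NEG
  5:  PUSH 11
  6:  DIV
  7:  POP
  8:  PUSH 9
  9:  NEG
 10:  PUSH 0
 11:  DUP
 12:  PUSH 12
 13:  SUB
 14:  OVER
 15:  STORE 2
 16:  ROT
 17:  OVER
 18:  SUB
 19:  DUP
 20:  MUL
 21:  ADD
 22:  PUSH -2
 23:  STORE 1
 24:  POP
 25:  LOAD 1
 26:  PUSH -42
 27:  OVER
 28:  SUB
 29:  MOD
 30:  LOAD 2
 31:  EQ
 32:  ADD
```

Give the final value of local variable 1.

-2

PUSH 7   -> 7
DUP      -> 7 7
ADD      -> 14
NEG      -> -14
PUSH 11  -> -14 11
DIV      -> -1
POP      -> (empty)
PUSH 9   -> 9
NEG      -> -9
PUSH 0   -> -9 0
DUP      -> -9 0 0
PUSH 12  -> -9 0 0 12
SUB      -> -9 0 -12
OVER     -> -9 0 -12 0
STORE 2  -> -9 0 -12
ROT      -> 0 -12 -9
OVER     -> 0 -12 -9 -12
SUB      -> 0 -12 3
DUP      -> 0 -12 3 3
MUL      -> 0 -12 9
ADD      -> 0 -3
PUSH -2  -> 0 -3 -2
STORE 1  -> 0 -3
POP      -> 0
LOAD 1   -> 0 -2
PUSH -42 -> 0 -2 -42
OVER     -> 0 -2 -42 -2
SUB      -> 0 -2 -40
MOD      -> 0 -2
LOAD 2   -> 0 -2 0
EQ       -> 0 0
ADD      -> 0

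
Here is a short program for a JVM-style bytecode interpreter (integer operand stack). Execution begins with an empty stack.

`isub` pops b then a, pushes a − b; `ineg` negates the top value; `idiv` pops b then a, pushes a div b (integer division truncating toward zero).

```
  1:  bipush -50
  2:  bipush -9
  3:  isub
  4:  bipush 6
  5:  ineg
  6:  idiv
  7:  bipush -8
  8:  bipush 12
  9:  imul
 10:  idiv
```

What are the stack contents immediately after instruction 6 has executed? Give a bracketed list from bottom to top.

[6]

bipush -50  -50
bipush -9   -50 -9
isub        -41
bipush 6    -41 6
ineg        -41 -6
idiv        6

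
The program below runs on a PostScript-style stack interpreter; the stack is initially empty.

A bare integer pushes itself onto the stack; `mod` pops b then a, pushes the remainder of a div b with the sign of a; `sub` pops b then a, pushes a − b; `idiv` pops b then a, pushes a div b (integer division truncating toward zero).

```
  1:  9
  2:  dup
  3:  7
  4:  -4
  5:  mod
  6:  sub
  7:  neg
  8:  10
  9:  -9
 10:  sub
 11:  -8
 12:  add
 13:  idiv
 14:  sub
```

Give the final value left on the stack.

9

9     9
dup   9 9
7     9 9 7
-4    9 9 7 -4
mod   9 9 3
sub   9 6
neg   9 -6
10    9 -6 10
-9    9 -6 10 -9
sub   9 -6 19
-8    9 -6 19 -8
add   9 -6 11
idiv  9 0
sub   9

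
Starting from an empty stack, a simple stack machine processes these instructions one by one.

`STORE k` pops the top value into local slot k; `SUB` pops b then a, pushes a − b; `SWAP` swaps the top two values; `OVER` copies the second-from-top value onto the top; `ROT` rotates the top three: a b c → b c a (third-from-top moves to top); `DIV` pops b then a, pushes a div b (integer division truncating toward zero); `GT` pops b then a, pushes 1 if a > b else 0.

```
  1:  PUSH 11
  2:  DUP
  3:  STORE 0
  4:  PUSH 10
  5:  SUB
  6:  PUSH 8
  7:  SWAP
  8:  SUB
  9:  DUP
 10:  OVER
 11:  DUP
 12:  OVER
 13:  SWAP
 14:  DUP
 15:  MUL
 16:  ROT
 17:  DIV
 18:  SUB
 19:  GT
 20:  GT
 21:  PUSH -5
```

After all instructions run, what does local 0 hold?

PUSH 11 : 11
DUP     : 11 11
STORE 0 : 11
PUSH 10 : 11 10
SUB     : 1
PUSH 8  : 1 8
SWAP    : 8 1
SUB     : 7
DUP     : 7 7
OVER    : 7 7 7
DUP     : 7 7 7 7
OVER    : 7 7 7 7 7
SWAP    : 7 7 7 7 7
DUP     : 7 7 7 7 7 7
MUL     : 7 7 7 7 49
ROT     : 7 7 7 49 7
DIV     : 7 7 7 7
SUB     : 7 7 0
GT      : 7 1
GT      : 1
PUSH -5 : 1 -5

11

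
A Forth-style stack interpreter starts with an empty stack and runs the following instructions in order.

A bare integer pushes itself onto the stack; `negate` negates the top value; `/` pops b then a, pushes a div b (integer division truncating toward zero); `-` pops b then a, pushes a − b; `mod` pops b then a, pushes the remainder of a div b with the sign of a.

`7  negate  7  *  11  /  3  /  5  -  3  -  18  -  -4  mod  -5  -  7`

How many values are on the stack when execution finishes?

7       [7]
negate  [-7]
7       [-7, 7]
*       [-49]
11      [-49, 11]
/       [-4]
3       [-4, 3]
/       [-1]
5       [-1, 5]
-       [-6]
3       [-6, 3]
-       [-9]
18      [-9, 18]
-       [-27]
-4      [-27, -4]
mod     [-3]
-5      [-3, -5]
-       [2]
7       [2, 7]

2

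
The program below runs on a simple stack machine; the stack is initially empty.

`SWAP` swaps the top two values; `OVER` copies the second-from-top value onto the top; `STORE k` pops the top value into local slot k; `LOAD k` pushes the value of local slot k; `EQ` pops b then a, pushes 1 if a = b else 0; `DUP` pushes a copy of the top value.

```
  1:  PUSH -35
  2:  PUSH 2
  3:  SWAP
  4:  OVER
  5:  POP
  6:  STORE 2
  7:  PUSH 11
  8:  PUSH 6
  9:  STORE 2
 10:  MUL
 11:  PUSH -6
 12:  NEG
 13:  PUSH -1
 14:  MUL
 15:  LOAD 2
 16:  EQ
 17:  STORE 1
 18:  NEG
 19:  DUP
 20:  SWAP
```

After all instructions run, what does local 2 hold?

6

PUSH -35 -> [-35]
PUSH 2   -> [-35, 2]
SWAP     -> [2, -35]
OVER     -> [2, -35, 2]
POP      -> [2, -35]
STORE 2  -> [2]
PUSH 11  -> [2, 11]
PUSH 6   -> [2, 11, 6]
STORE 2  -> [2, 11]
MUL      -> [22]
PUSH -6  -> [22, -6]
NEG      -> [22, 6]
PUSH -1  -> [22, 6, -1]
MUL      -> [22, -6]
LOAD 2   -> [22, -6, 6]
EQ       -> [22, 0]
STORE 1  -> [22]
NEG      -> [-22]
DUP      -> [-22, -22]
SWAP     -> [-22, -22]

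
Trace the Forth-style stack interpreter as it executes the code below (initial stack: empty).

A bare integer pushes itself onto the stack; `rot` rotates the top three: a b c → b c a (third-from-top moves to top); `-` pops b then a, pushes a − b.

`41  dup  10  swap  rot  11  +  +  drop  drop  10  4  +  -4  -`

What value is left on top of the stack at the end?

41   -> [41]
dup  -> [41, 41]
10   -> [41, 41, 10]
swap -> [41, 10, 41]
rot  -> [10, 41, 41]
11   -> [10, 41, 41, 11]
+    -> [10, 41, 52]
+    -> [10, 93]
drop -> [10]
drop -> []
10   -> [10]
4    -> [10, 4]
+    -> [14]
-4   -> [14, -4]
-    -> [18]

18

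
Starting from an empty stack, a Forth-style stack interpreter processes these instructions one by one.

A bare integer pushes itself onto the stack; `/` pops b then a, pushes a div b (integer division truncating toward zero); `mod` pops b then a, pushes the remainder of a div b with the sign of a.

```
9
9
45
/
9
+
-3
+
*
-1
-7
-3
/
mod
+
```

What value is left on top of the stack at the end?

9    9
9    9 9
45   9 9 45
/    9 0
9    9 0 9
+    9 9
-3   9 9 -3
+    9 6
*    54
-1   54 -1
-7   54 -1 -7
-3   54 -1 -7 -3
/    54 -1 2
mod  54 -1
+    53

53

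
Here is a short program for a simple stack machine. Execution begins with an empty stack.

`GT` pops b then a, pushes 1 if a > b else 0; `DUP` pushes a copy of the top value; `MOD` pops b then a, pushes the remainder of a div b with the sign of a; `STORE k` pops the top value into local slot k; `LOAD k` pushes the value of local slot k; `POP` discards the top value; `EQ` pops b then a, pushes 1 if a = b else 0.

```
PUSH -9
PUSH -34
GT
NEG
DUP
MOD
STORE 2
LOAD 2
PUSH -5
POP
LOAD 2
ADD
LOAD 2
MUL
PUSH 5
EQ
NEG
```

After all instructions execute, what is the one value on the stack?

PUSH -9  -> -9
PUSH -34 -> -9 -34
GT       -> 1
NEG      -> -1
DUP      -> -1 -1
MOD      -> 0
STORE 2  -> (empty)
LOAD 2   -> 0
PUSH -5  -> 0 -5
POP      -> 0
LOAD 2   -> 0 0
ADD      -> 0
LOAD 2   -> 0 0
MUL      -> 0
PUSH 5   -> 0 5
EQ       -> 0
NEG      -> 0

0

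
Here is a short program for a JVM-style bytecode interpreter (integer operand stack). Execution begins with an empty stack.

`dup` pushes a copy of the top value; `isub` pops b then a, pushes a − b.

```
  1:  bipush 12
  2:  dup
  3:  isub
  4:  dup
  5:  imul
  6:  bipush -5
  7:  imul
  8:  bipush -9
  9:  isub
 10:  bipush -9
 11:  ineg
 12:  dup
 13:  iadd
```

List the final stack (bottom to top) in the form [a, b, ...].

[9, 18]

bipush 12  [12]
dup        [12, 12]
isub       [0]
dup        [0, 0]
imul       [0]
bipush -5  [0, -5]
imul       [0]
bipush -9  [0, -9]
isub       [9]
bipush -9  [9, -9]
ineg       [9, 9]
dup        [9, 9, 9]
iadd       [9, 18]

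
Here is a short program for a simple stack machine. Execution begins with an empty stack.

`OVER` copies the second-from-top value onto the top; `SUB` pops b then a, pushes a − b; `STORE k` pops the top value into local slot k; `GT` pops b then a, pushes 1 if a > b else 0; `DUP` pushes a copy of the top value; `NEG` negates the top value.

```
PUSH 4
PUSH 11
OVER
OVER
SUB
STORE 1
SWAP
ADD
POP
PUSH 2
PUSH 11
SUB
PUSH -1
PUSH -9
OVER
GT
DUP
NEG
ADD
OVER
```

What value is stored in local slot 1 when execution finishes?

PUSH 4  → [4]
PUSH 11 → [4, 11]
OVER    → [4, 11, 4]
OVER    → [4, 11, 4, 11]
SUB     → [4, 11, -7]
STORE 1 → [4, 11]
SWAP    → [11, 4]
ADD     → [15]
POP     → []
PUSH 2  → [2]
PUSH 11 → [2, 11]
SUB     → [-9]
PUSH -1 → [-9, -1]
PUSH -9 → [-9, -1, -9]
OVER    → [-9, -1, -9, -1]
GT      → [-9, -1, 0]
DUP     → [-9, -1, 0, 0]
NEG     → [-9, -1, 0, 0]
ADD     → [-9, -1, 0]
OVER    → [-9, -1, 0, -1]

-7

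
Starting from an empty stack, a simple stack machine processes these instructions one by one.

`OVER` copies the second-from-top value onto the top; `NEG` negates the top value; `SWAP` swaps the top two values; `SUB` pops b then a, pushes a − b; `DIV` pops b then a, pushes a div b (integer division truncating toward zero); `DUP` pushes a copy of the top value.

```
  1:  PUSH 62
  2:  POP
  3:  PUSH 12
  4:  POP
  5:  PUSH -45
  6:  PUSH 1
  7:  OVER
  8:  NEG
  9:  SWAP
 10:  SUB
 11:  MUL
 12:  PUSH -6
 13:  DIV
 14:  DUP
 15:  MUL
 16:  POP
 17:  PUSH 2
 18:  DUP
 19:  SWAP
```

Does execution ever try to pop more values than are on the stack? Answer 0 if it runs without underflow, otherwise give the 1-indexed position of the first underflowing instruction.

0

PUSH 62   62
POP       (empty)
PUSH 12   12
POP       (empty)
PUSH -45  -45
PUSH 1    -45 1
OVER      -45 1 -45
NEG       -45 1 45
SWAP      -45 45 1
SUB       -45 44
MUL       -1980
PUSH -6   -1980 -6
DIV       330
DUP       330 330
MUL       108900
POP       (empty)
PUSH 2    2
DUP       2 2
SWAP      2 2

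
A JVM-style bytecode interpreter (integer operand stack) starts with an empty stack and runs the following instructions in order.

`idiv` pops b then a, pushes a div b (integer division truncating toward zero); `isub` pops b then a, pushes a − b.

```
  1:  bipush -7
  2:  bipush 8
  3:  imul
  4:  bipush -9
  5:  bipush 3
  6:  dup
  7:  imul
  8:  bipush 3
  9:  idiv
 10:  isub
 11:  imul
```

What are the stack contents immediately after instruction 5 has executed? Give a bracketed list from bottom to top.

bipush -7 -> -7
bipush 8  -> -7 8
imul      -> -56
bipush -9 -> -56 -9
bipush 3  -> -56 -9 3

[-56, -9, 3]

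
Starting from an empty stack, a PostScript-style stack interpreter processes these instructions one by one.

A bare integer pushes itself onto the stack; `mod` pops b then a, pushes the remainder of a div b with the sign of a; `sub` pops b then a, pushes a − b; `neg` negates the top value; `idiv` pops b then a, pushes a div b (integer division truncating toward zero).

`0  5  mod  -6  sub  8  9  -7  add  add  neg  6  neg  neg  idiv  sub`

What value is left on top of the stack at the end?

0     0
5     0 5
mod   0
-6    0 -6
sub   6
8     6 8
9     6 8 9
-7    6 8 9 -7
add   6 8 2
add   6 10
neg   6 -10
6     6 -10 6
neg   6 -10 -6
neg   6 -10 6
idiv  6 -1
sub   7

7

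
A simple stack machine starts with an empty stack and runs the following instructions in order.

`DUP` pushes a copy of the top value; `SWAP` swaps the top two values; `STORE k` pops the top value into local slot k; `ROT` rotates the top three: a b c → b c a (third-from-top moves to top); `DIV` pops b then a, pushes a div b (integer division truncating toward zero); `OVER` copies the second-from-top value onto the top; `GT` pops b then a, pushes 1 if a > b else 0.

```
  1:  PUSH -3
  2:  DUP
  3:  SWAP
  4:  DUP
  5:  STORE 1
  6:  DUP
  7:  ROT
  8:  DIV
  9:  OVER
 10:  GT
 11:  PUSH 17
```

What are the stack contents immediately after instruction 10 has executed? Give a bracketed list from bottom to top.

PUSH -3  -3
DUP      -3 -3
SWAP     -3 -3
DUP      -3 -3 -3
STORE 1  -3 -3
DUP      -3 -3 -3
ROT      -3 -3 -3
DIV      -3 1
OVER     -3 1 -3
GT       -3 1

[-3, 1]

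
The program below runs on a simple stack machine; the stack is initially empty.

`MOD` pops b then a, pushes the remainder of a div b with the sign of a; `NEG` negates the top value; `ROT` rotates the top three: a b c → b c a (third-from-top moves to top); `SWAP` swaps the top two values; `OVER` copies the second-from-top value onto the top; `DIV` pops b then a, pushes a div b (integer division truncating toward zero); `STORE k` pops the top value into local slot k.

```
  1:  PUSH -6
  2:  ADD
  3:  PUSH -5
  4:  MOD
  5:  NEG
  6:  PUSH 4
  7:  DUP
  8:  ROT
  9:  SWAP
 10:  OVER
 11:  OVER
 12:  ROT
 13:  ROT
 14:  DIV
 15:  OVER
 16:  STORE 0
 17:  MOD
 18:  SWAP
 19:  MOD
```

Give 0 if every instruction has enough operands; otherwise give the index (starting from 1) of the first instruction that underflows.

PUSH -6 -> -6
ADD  — needs 2 operands, stack has 1 → underflow

2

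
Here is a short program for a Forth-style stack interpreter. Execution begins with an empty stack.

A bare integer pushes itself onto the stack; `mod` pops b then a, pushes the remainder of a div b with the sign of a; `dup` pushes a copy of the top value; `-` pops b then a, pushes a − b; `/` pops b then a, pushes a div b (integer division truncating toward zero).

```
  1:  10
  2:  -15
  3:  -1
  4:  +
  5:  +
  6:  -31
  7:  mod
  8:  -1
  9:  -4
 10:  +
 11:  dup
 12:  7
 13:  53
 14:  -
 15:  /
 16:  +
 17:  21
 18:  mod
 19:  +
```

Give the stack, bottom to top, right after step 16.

10  : 10
-15 : 10 -15
-1  : 10 -15 -1
+   : 10 -16
+   : -6
-31 : -6 -31
mod : -6
-1  : -6 -1
-4  : -6 -1 -4
+   : -6 -5
dup : -6 -5 -5
7   : -6 -5 -5 7
53  : -6 -5 -5 7 53
-   : -6 -5 -5 -46
/   : -6 -5 0
+   : -6 -5

[-6, -5]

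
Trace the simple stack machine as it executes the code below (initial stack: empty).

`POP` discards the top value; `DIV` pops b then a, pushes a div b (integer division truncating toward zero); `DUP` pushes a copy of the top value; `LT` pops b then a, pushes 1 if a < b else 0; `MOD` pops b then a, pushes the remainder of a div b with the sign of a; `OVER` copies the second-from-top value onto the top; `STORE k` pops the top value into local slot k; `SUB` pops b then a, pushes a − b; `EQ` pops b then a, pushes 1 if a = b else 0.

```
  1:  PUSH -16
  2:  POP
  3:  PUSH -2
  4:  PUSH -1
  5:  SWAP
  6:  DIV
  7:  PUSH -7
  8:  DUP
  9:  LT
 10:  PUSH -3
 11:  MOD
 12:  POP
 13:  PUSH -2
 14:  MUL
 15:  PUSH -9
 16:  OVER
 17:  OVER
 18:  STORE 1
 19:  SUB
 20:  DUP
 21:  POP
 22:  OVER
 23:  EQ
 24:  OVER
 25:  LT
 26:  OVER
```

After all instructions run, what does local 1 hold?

PUSH -16 -> -16
POP      -> (empty)
PUSH -2  -> -2
PUSH -1  -> -2 -1
SWAP     -> -1 -2
DIV      -> 0
PUSH -7  -> 0 -7
DUP      -> 0 -7 -7
LT       -> 0 0
PUSH -3  -> 0 0 -3
MOD      -> 0 0
POP      -> 0
PUSH -2  -> 0 -2
MUL      -> 0
PUSH -9  -> 0 -9
OVER     -> 0 -9 0
OVER     -> 0 -9 0 -9
STORE 1  -> 0 -9 0
SUB      -> 0 -9
DUP      -> 0 -9 -9
POP      -> 0 -9
OVER     -> 0 -9 0
EQ       -> 0 0
OVER     -> 0 0 0
LT       -> 0 0
OVER     -> 0 0 0

-9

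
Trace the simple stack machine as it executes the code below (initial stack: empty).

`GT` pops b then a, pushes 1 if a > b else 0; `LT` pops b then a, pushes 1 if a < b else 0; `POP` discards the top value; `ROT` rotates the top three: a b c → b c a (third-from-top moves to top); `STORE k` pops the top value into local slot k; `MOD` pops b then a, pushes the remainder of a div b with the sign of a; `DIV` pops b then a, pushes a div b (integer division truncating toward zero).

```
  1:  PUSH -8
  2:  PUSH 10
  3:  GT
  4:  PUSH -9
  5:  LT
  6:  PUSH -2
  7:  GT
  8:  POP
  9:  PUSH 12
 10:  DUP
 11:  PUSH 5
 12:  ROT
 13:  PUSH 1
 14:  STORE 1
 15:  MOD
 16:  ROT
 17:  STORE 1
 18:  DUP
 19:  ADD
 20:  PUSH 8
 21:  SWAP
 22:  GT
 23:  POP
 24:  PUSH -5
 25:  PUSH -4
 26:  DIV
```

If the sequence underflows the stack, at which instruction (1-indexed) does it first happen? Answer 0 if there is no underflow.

16

PUSH -8 -> -8
PUSH 10 -> -8 10
GT      -> 0
PUSH -9 -> 0 -9
LT      -> 0
PUSH -2 -> 0 -2
GT      -> 1
POP     -> (empty)
PUSH 12 -> 12
DUP     -> 12 12
PUSH 5  -> 12 12 5
ROT     -> 12 5 12
PUSH 1  -> 12 5 12 1
STORE 1 -> 12 5 12
MOD     -> 12 5
ROT  — needs 3 operands, stack has 2 → underflow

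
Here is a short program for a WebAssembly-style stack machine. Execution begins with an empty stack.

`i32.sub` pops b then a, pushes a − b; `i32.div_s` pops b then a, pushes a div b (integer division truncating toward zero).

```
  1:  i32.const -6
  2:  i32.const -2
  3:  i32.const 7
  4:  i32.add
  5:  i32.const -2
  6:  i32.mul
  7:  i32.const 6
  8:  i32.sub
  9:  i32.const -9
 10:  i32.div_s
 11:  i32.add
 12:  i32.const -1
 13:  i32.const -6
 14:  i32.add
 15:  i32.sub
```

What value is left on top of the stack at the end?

2

i32.const -6 → -6
i32.const -2 → -6 -2
i32.const 7  → -6 -2 7
i32.add      → -6 5
i32.const -2 → -6 5 -2
i32.mul      → -6 -10
i32.const 6  → -6 -10 6
i32.sub      → -6 -16
i32.const -9 → -6 -16 -9
i32.div_s    → -6 1
i32.add      → -5
i32.const -1 → -5 -1
i32.const -6 → -5 -1 -6
i32.add      → -5 -7
i32.sub      → 2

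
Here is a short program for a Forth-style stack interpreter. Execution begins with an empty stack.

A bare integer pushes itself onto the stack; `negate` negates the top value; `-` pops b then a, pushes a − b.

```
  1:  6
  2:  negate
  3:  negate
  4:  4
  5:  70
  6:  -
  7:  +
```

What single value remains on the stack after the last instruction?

-60

6      → [6]
negate → [-6]
negate → [6]
4      → [6, 4]
70     → [6, 4, 70]
-      → [6, -66]
+      → [-60]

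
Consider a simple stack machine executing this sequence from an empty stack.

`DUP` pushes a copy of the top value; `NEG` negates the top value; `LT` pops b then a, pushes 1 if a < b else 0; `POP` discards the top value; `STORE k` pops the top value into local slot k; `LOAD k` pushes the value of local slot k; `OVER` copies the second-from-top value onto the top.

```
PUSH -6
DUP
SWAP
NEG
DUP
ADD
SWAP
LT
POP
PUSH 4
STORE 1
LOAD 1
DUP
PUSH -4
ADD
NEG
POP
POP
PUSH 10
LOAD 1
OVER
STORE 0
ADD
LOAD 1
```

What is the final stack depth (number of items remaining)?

2

PUSH -6  [-6]
DUP      [-6, -6]
SWAP     [-6, -6]
NEG      [-6, 6]
DUP      [-6, 6, 6]
ADD      [-6, 12]
SWAP     [12, -6]
LT       [0]
POP      []
PUSH 4   [4]
STORE 1  []
LOAD 1   [4]
DUP      [4, 4]
PUSH -4  [4, 4, -4]
ADD      [4, 0]
NEG      [4, 0]
POP      [4]
POP      []
PUSH 10  [10]
LOAD 1   [10, 4]
OVER     [10, 4, 10]
STORE 0  [10, 4]
ADD      [14]
LOAD 1   [14, 4]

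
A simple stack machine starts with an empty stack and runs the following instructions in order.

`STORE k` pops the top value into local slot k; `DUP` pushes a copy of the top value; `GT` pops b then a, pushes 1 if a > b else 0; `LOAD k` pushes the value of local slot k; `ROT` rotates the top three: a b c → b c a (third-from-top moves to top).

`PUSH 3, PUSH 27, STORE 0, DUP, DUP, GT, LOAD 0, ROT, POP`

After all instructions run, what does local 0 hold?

PUSH 3  -> 3
PUSH 27 -> 3 27
STORE 0 -> 3
DUP     -> 3 3
DUP     -> 3 3 3
GT      -> 3 0
LOAD 0  -> 3 0 27
ROT     -> 0 27 3
POP     -> 0 27

27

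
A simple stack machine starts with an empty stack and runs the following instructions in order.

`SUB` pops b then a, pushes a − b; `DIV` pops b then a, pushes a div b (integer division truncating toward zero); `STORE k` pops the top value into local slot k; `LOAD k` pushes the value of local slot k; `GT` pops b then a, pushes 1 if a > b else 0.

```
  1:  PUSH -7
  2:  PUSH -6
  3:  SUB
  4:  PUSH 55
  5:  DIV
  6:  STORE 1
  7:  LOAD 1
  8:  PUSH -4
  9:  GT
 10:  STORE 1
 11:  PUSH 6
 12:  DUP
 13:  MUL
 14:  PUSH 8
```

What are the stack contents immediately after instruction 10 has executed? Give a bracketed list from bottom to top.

[]

PUSH -7 → [-7]
PUSH -6 → [-7, -6]
SUB     → [-1]
PUSH 55 → [-1, 55]
DIV     → [0]
STORE 1 → []
LOAD 1  → [0]
PUSH -4 → [0, -4]
GT      → [1]
STORE 1 → []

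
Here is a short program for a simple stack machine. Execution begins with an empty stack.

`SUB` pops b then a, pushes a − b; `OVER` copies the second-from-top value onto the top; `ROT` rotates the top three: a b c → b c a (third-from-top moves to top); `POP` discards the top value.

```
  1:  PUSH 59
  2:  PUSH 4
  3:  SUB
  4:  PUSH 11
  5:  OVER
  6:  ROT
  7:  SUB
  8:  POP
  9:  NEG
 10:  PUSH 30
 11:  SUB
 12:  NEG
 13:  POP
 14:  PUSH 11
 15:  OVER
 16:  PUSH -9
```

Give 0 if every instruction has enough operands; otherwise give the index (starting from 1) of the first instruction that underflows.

15

PUSH 59 : [59]
PUSH 4  : [59, 4]
SUB     : [55]
PUSH 11 : [55, 11]
OVER    : [55, 11, 55]
ROT     : [11, 55, 55]
SUB     : [11, 0]
POP     : [11]
NEG     : [-11]
PUSH 30 : [-11, 30]
SUB     : [-41]
NEG     : [41]
POP     : []
PUSH 11 : [11]
OVER  — needs 2 operands, stack has 1 → underflow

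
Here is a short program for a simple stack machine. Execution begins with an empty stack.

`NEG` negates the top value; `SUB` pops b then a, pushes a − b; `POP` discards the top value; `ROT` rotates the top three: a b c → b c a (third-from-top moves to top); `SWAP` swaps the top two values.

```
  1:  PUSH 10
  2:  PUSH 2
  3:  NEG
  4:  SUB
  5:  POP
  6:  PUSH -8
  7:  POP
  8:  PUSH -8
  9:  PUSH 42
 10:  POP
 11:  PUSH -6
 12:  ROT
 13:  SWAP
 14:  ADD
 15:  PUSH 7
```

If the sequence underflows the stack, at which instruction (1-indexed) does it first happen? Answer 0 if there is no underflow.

12

PUSH 10 : [10]
PUSH 2  : [10, 2]
NEG     : [10, -2]
SUB     : [12]
POP     : []
PUSH -8 : [-8]
POP     : []
PUSH -8 : [-8]
PUSH 42 : [-8, 42]
POP     : [-8]
PUSH -6 : [-8, -6]
ROT  — needs 3 operands, stack has 2 → underflow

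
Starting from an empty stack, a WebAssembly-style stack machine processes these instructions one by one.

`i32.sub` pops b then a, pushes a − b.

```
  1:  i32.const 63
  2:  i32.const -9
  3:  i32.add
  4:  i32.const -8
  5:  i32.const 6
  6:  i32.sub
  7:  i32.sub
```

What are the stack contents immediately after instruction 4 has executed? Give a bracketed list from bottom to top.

[54, -8]

i32.const 63 → [63]
i32.const -9 → [63, -9]
i32.add      → [54]
i32.const -8 → [54, -8]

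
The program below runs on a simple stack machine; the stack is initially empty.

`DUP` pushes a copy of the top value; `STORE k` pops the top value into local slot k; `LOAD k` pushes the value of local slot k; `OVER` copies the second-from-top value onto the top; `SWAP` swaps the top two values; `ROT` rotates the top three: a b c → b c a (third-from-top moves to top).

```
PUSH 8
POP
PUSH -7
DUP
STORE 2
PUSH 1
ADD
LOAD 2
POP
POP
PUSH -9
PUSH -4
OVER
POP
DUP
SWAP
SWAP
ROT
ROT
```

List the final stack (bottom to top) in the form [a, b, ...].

PUSH 8  -> 8
POP     -> (empty)
PUSH -7 -> -7
DUP     -> -7 -7
STORE 2 -> -7
PUSH 1  -> -7 1
ADD     -> -6
LOAD 2  -> -6 -7
POP     -> -6
POP     -> (empty)
PUSH -9 -> -9
PUSH -4 -> -9 -4
OVER    -> -9 -4 -9
POP     -> -9 -4
DUP     -> -9 -4 -4
SWAP    -> -9 -4 -4
SWAP    -> -9 -4 -4
ROT     -> -4 -4 -9
ROT     -> -4 -9 -4

[-4, -9, -4]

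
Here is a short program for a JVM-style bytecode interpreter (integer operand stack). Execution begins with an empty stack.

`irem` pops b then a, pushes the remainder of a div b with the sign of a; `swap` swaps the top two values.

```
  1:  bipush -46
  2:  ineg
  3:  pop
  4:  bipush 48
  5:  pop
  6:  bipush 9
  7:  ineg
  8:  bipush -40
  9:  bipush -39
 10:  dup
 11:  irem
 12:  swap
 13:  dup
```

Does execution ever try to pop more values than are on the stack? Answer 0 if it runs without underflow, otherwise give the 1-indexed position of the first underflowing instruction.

bipush -46 → -46
ineg       → 46
pop        → (empty)
bipush 48  → 48
pop        → (empty)
bipush 9   → 9
ineg       → -9
bipush -40 → -9 -40
bipush -39 → -9 -40 -39
dup        → -9 -40 -39 -39
irem       → -9 -40 0
swap       → -9 0 -40
dup        → -9 0 -40 -40

0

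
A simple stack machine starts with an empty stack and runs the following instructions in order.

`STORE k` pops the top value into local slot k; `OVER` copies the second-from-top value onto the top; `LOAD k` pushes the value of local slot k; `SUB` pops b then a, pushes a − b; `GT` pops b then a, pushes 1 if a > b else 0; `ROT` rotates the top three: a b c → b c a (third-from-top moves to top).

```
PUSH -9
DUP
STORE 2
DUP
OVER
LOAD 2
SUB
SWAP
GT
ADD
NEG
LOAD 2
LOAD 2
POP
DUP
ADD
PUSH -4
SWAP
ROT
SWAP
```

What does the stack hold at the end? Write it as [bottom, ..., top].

PUSH -9 : [-9]
DUP     : [-9, -9]
STORE 2 : [-9]
DUP     : [-9, -9]
OVER    : [-9, -9, -9]
LOAD 2  : [-9, -9, -9, -9]
SUB     : [-9, -9, 0]
SWAP    : [-9, 0, -9]
GT      : [-9, 1]
ADD     : [-8]
NEG     : [8]
LOAD 2  : [8, -9]
LOAD 2  : [8, -9, -9]
POP     : [8, -9]
DUP     : [8, -9, -9]
ADD     : [8, -18]
PUSH -4 : [8, -18, -4]
SWAP    : [8, -4, -18]
ROT     : [-4, -18, 8]
SWAP    : [-4, 8, -18]

[-4, 8, -18]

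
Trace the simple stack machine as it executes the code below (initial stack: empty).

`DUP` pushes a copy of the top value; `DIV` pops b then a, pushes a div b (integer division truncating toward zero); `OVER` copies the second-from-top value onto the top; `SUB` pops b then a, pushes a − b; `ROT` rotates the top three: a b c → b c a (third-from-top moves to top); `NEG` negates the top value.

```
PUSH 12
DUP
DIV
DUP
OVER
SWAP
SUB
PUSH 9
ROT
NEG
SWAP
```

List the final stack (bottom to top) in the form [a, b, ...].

[0, -1, 9]

PUSH 12  12
DUP      12 12
DIV      1
DUP      1 1
OVER     1 1 1
SWAP     1 1 1
SUB      1 0
PUSH 9   1 0 9
ROT      0 9 1
NEG      0 9 -1
SWAP     0 -1 9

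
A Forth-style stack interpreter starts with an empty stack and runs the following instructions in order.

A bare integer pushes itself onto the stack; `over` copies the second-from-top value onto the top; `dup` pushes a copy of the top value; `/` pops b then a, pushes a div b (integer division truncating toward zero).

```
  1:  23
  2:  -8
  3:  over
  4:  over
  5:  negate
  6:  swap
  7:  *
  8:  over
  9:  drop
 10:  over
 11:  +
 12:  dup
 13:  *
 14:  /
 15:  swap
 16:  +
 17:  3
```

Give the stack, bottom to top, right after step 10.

23      23
-8      23 -8
over    23 -8 23
over    23 -8 23 -8
negate  23 -8 23 8
swap    23 -8 8 23
*       23 -8 184
over    23 -8 184 -8
drop    23 -8 184
over    23 -8 184 -8

[23, -8, 184, -8]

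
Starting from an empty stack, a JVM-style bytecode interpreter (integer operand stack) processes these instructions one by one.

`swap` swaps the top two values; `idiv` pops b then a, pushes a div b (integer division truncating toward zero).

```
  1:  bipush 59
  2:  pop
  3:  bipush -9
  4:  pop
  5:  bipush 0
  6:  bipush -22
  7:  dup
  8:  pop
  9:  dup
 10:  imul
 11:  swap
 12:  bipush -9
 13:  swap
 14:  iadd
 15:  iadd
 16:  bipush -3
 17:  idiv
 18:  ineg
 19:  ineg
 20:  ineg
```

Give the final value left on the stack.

bipush 59   [59]
pop         []
bipush -9   [-9]
pop         []
bipush 0    [0]
bipush -22  [0, -22]
dup         [0, -22, -22]
pop         [0, -22]
dup         [0, -22, -22]
imul        [0, 484]
swap        [484, 0]
bipush -9   [484, 0, -9]
swap        [484, -9, 0]
iadd        [484, -9]
iadd        [475]
bipush -3   [475, -3]
idiv        [-158]
ineg        [158]
ineg        [-158]
ineg        [158]

158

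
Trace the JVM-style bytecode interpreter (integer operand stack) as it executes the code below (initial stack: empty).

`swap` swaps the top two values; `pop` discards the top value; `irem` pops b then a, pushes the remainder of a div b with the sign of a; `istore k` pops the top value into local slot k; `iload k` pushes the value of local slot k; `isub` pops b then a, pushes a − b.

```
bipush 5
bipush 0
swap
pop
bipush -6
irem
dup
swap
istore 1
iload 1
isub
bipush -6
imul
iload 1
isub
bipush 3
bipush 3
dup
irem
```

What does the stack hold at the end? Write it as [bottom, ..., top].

bipush 5   [5]
bipush 0   [5, 0]
swap       [0, 5]
pop        [0]
bipush -6  [0, -6]
irem       [0]
dup        [0, 0]
swap       [0, 0]
istore 1   [0]
iload 1    [0, 0]
isub       [0]
bipush -6  [0, -6]
imul       [0]
iload 1    [0, 0]
isub       [0]
bipush 3   [0, 3]
bipush 3   [0, 3, 3]
dup        [0, 3, 3, 3]
irem       [0, 3, 0]

[0, 3, 0]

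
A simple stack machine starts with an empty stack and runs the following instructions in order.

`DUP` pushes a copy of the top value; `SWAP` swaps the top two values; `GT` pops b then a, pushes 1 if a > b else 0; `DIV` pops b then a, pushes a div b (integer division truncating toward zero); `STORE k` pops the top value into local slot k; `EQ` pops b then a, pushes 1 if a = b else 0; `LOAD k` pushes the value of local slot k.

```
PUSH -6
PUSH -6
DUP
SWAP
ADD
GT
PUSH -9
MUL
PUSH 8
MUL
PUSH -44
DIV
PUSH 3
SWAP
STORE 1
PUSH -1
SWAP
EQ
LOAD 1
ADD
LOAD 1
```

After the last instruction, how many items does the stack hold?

PUSH -6   [-6]
PUSH -6   [-6, -6]
DUP       [-6, -6, -6]
SWAP      [-6, -6, -6]
ADD       [-6, -12]
GT        [1]
PUSH -9   [1, -9]
MUL       [-9]
PUSH 8    [-9, 8]
MUL       [-72]
PUSH -44  [-72, -44]
DIV       [1]
PUSH 3    [1, 3]
SWAP      [3, 1]
STORE 1   [3]
PUSH -1   [3, -1]
SWAP      [-1, 3]
EQ        [0]
LOAD 1    [0, 1]
ADD       [1]
LOAD 1    [1, 1]

2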